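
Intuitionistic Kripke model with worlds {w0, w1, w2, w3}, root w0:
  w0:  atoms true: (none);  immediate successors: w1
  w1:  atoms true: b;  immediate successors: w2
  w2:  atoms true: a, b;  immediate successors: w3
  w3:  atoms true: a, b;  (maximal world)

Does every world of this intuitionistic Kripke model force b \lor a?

Not every world: w0 \nVdash b \lor a.
w0 \nVdash b \lor a: neither disjunct is forced at w0.
w0 lacks atom b, so w0 \nVdash b.

No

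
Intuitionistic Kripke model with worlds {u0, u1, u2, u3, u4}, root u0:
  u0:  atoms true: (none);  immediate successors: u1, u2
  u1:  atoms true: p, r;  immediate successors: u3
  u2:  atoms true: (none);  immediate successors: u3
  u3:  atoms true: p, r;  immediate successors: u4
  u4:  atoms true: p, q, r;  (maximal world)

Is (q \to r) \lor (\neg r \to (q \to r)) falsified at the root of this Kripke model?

u0 \Vdash (q \to r) \lor (\neg r \to (q \to r)) via the disjunct q \to r.
So the root u0 forces (q \to r) \lor (\neg r \to (q \to r)); the model is not a countermodel.

No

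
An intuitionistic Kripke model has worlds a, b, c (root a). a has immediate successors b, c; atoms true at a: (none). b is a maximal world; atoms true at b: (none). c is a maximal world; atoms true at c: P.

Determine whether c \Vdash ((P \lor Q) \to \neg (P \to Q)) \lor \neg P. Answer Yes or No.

c \Vdash ((P \lor Q) \to \neg (P \to Q)) \lor \neg P via the disjunct (P \lor Q) \to \neg (P \to Q).

Yes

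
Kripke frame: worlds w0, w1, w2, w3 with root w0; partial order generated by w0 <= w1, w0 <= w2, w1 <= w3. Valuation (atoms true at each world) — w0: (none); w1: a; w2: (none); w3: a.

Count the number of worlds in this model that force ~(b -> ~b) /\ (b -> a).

0

w0: does not force it — w0 ||-/- ~(b -> ~b) /\ (b -> a) since w0 fails ~(b -> ~b).
w1: does not force it — w1 ||-/- ~(b -> ~b) /\ (b -> a) since w1 fails ~(b -> ~b).
w2: does not force it — w2 ||-/- ~(b -> ~b) /\ (b -> a) since w2 fails ~(b -> ~b).
w3: does not force it.
Worlds forcing the formula: { }.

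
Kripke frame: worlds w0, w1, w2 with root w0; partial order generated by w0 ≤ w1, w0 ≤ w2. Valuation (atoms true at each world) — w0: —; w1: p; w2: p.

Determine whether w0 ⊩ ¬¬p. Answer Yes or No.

Yes

w0 ⊩ ¬¬p: no world accessible from w0 forces ¬p.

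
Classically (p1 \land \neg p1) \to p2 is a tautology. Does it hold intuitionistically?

Yes

This is an instance of ex falso quodlibet, which is intuitionistically derivable.
No world can force both p1 and \neg p1, so the antecedent p1 \land \neg p1 is never forced and the implication holds vacuously at every world.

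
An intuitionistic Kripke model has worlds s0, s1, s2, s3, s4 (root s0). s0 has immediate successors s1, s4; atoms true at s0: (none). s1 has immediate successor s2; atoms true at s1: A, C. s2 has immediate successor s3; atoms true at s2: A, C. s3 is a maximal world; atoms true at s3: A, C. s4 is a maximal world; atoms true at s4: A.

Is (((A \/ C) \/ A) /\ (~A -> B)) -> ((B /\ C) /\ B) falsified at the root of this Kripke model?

s0 ||-/- (((A \/ C) \/ A) /\ (~A -> B)) -> ((B /\ C) /\ B): at the accessible world s1, s1 ||- ((A \/ C) \/ A) /\ (~A -> B) but s1 ||-/- (B /\ C) /\ B.
s1 ||-/- (B /\ C) /\ B since s1 fails B /\ C.
So the root s0 does not force (((A \/ C) \/ A) /\ (~A -> B)) -> ((B /\ C) /\ B); the model is a countermodel.

Yes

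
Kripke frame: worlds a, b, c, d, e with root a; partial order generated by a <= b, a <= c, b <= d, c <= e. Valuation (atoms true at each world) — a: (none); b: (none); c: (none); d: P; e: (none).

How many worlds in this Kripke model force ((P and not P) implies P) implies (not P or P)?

3

a: does not force it — a does not force ((P and not P) implies P) implies (not P or P): already at a itself, a forces (P and not P) implies P but a does not force not P or P.
b: does not force it.
c: forces it.
d: forces it.
e: forces it.
Worlds forcing the formula: {c, d, e}.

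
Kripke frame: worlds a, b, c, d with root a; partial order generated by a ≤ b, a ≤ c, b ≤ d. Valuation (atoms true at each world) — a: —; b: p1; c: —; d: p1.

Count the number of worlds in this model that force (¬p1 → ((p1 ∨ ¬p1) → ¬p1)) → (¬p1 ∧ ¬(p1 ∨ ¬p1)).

0

a: does not force it — a ⊮ (¬p1 → ((p1 ∨ ¬p1) → ¬p1)) → (¬p1 ∧ ¬(p1 ∨ ¬p1)): already at a itself, a ⊩ ¬p1 → ((p1 ∨ ¬p1) → ¬p1) but a ⊮ ¬p1 ∧ ¬(p1 ∨ ¬p1).
b: does not force it.
c: does not force it.
d: does not force it.
Worlds forcing the formula: { }.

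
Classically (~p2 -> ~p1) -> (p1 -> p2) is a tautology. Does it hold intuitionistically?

This is the converse of contraposition, which is not intuitionistically valid.
A Kripke countermodel: worlds u0, u1; order generated by u0 <= u1; atoms true at each world — u0:{p1}; u1:{p1,p2}.
u0 ||-/- (~p2 -> ~p1) -> (p1 -> p2): already at u0 itself, u0 ||- ~p2 -> ~p1 but u0 ||-/- p1 -> p2.
u0 ||-/- p1 -> p2: already at u0 itself, u0 ||- p1 but u0 ||-/- p2.
u0 lacks atom p2, so u0 ||-/- p2.
So the root u0 does not force the formula.

No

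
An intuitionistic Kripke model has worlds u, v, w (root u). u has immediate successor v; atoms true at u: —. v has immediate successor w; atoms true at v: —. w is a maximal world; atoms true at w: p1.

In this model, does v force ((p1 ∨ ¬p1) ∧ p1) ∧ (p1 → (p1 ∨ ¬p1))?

v ⊮ ((p1 ∨ ¬p1) ∧ p1) ∧ (p1 → (p1 ∨ ¬p1)) since v fails (p1 ∨ ¬p1) ∧ p1.

No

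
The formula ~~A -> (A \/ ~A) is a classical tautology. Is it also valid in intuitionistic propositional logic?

This is a variant of double-negation elimination (deriving excluded middle from double negation), which is not intuitionistically valid.
A Kripke countermodel: worlds u, v; order generated by u <= v; atoms true at each world — u:{}; v:{A}.
u ||-/- ~~A -> (A \/ ~A): already at u itself, u ||- ~~A but u ||-/- A \/ ~A.
u ||-/- A \/ ~A: neither disjunct is forced at u.
u lacks atom A, so u ||-/- A.
So the root u does not force the formula.

No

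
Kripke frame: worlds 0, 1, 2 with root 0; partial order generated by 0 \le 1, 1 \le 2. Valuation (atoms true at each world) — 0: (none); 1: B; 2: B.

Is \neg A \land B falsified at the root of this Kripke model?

Yes

0 \nVdash \neg A \land B since 0 fails B.
So the root 0 does not force \neg A \land B; the model is a countermodel.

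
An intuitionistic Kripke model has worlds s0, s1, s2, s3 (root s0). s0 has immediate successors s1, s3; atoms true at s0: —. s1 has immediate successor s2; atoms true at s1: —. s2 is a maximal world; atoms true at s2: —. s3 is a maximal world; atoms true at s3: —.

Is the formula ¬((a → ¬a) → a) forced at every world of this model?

s0 ⊩ ¬((a → ¬a) → a): no world accessible from s0 forces (a → ¬a) → a.
Since the root s0 forces ¬((a → ¬a) → a) and forcing is persistent (monotone upward), every world forces it.

Yes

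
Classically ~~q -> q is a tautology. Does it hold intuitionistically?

No

This is double-negation elimination, which is not intuitionistically valid.
A Kripke countermodel: worlds u, v; order generated by u <= v; atoms true at each world — u:{}; v:{q}.
u ||-/- ~~q -> q: already at u itself, u ||- ~~q but u ||-/- q.
u lacks atom q, so u ||-/- q.
So the root u does not force the formula.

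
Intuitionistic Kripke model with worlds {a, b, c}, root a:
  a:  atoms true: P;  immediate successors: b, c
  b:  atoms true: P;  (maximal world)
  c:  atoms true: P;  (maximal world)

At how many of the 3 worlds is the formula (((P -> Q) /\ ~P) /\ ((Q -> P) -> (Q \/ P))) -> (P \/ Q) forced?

3

a: forces it.
b: forces it.
c: forces it.
Worlds forcing the formula: {a, b, c}.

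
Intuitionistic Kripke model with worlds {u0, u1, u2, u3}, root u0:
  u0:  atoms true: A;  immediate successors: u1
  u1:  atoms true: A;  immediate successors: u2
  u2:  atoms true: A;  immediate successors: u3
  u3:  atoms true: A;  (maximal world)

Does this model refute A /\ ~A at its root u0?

Yes

u0 ||-/- A /\ ~A since u0 fails ~A.
So the root u0 does not force A /\ ~A; the model is a countermodel.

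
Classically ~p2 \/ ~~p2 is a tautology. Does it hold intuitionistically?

No

This is the weak law of excluded middle, which is not intuitionistically valid.
A Kripke countermodel: worlds u, v, w; order generated by u <= v, u <= w; atoms true at each world — u:{}; v:{p2}; w:{}.
u ||-/- ~p2 \/ ~~p2: neither disjunct is forced at u.
u ||-/- ~p2 since v is accessible from u and v ||- p2.
So the root u does not force the formula.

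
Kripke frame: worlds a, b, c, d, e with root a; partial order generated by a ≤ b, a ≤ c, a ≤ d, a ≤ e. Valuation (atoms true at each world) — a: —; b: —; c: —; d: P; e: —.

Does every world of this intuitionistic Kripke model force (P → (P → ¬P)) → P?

No

Not every world: a ⊮ (P → (P → ¬P)) → P.
a ⊮ (P → (P → ¬P)) → P: at the accessible world b, b ⊩ P → (P → ¬P) but b ⊮ P.
b lacks atom P, so b ⊮ P.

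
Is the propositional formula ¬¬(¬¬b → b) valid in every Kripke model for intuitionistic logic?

This is the double negation of double-negation elimination, which is intuitionistically derivable.
By Glivenko's theorem the double negation of any classical propositional tautology is intuitionistically provable; ¬¬b → b is classically a tautology.

Yes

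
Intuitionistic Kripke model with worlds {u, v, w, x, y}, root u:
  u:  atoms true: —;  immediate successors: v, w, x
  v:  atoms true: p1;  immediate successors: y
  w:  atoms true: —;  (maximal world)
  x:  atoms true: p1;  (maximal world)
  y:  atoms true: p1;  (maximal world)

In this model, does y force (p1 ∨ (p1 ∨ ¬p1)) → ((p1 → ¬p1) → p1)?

Yes

y ⊩ (p1 ∨ (p1 ∨ ¬p1)) → ((p1 → ¬p1) → p1): every world accessible from y that forces p1 ∨ (p1 ∨ ¬p1) (namely y) also forces (p1 → ¬p1) → p1.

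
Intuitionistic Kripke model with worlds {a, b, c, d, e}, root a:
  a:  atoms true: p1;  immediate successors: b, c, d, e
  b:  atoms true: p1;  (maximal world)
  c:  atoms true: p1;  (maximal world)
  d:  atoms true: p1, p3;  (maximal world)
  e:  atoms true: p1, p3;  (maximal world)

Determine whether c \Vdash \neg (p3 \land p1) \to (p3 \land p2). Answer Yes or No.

No

c \nVdash \neg (p3 \land p1) \to (p3 \land p2): already at c itself, c \Vdash \neg (p3 \land p1) but c \nVdash p3 \land p2.
c \nVdash p3 \land p2 since c fails p3.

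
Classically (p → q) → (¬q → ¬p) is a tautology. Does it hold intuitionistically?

This is the forward direction of contraposition, which is intuitionistically derivable.
Assume p → q and ¬q. If p held then q would follow, contradicting ¬q; so ¬p.

Yes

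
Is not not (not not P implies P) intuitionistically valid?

This is the double negation of double-negation elimination, which is intuitionistically derivable.
By Glivenko's theorem the double negation of any classical propositional tautology is intuitionistically provable; not not P implies P is classically a tautology.

Yes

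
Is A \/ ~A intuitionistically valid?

This is the law of excluded middle, which is not intuitionistically valid.
A Kripke countermodel: worlds a, b; order generated by a <= b; atoms true at each world — a:{}; b:{A}.
a ||-/- A \/ ~A: neither disjunct is forced at a.
a lacks atom A, so a ||-/- A.
So the root a does not force the formula.

No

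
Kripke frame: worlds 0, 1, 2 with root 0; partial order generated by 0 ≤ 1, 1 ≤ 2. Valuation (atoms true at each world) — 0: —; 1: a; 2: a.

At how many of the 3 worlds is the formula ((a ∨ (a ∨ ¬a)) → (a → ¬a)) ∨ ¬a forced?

0: does not force it — 0 ⊮ ((a ∨ (a ∨ ¬a)) → (a → ¬a)) ∨ ¬a: neither disjunct is forced at 0.
1: does not force it.
2: does not force it.
Worlds forcing the formula: { }.

0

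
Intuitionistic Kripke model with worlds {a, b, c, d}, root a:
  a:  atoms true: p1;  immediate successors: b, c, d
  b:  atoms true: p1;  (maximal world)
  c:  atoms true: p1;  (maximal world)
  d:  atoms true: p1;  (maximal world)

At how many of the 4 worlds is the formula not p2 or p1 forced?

4

a: forces it.
b: forces it.
c: forces it.
d: forces it.
Worlds forcing the formula: {a, b, c, d}.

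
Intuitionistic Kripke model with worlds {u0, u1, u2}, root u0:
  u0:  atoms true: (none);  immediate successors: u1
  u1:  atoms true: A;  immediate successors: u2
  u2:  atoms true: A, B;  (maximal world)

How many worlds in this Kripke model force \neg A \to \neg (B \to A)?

u0: forces it.
u1: forces it.
u2: forces it.
Worlds forcing the formula: {u0, u1, u2}.

3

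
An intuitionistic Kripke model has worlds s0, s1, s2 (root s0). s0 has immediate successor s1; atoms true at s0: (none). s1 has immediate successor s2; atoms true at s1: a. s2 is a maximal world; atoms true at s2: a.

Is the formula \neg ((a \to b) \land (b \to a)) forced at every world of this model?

s0 \Vdash \neg ((a \to b) \land (b \to a)): no world accessible from s0 forces (a \to b) \land (b \to a).
Since the root s0 forces \neg ((a \to b) \land (b \to a)) and forcing is persistent (monotone upward), every world forces it.

Yes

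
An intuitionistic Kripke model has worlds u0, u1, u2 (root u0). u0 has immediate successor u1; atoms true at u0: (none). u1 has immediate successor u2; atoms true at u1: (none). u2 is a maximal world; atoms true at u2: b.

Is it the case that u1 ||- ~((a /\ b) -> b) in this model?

u1 ||-/- ~((a /\ b) -> b) since u1 is accessible from u1 and u1 ||- (a /\ b) -> b.
u1 ||- (a /\ b) -> b vacuously: no world accessible from u1 forces the antecedent a /\ b.

No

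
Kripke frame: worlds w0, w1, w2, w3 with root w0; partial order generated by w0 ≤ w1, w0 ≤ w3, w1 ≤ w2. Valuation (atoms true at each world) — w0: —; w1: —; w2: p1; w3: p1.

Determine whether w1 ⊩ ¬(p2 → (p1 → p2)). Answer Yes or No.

w1 ⊮ ¬(p2 → (p1 → p2)) since w1 is accessible from w1 and w1 ⊩ p2 → (p1 → p2).
w1 ⊩ p2 → (p1 → p2) vacuously: no world accessible from w1 forces the antecedent p2.

No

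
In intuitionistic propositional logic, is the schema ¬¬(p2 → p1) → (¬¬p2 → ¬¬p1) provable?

This is the distribution of double negation over implication, which is intuitionistically derivable.
Assume ¬¬(p2 → p1) and ¬¬p2; suppose ¬p1. Then p2 → p1 would give ¬p2 (by contraposition), contradicting ¬¬p2; so ¬(p2 → p1), contradicting ¬¬(p2 → p1). Hence ¬¬p1.

Yes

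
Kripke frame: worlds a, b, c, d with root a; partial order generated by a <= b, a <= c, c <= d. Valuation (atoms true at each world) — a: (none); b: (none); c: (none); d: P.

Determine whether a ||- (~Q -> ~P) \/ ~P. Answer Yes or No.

No

a ||-/- (~Q -> ~P) \/ ~P: neither disjunct is forced at a.
a ||-/- ~Q -> ~P: already at a itself, a ||- ~Q but a ||-/- ~P.
a ||-/- ~P since d is accessible from a and d ||- P.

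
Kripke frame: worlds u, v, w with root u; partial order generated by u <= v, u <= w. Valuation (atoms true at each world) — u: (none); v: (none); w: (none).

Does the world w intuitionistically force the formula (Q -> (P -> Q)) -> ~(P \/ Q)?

w ||- (Q -> (P -> Q)) -> ~(P \/ Q): every world accessible from w that forces Q -> (P -> Q) (namely w) also forces ~(P \/ Q).

Yes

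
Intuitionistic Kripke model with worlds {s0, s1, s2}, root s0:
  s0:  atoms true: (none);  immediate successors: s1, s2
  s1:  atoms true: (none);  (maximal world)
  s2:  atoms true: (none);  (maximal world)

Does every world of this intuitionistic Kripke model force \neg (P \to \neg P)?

No

Not every world: s0 \nVdash \neg (P \to \neg P).
s0 \nVdash \neg (P \to \neg P) since s0 is accessible from s0 and s0 \Vdash P \to \neg P.
s0 \Vdash P \to \neg P vacuously: no world accessible from s0 forces the antecedent P.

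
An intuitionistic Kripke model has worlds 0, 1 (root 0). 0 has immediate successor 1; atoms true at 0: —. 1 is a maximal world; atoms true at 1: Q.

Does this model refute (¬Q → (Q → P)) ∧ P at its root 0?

0 ⊮ (¬Q → (Q → P)) ∧ P since 0 fails P.
So the root 0 does not force (¬Q → (Q → P)) ∧ P; the model is a countermodel.

Yes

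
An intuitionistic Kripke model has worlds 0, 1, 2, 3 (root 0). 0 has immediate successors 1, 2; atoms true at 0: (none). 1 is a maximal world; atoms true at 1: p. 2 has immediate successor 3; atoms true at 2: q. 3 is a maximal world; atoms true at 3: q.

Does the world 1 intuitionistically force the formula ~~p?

1 ||- ~~p: no world accessible from 1 forces ~p.

Yes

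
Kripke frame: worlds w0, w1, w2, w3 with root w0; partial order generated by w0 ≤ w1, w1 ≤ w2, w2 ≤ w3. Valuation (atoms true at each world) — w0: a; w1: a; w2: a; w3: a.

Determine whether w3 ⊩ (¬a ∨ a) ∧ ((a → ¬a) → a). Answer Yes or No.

w3 ⊩ (¬a ∨ a) ∧ ((a → ¬a) → a) since w3 forces both conjuncts.

Yes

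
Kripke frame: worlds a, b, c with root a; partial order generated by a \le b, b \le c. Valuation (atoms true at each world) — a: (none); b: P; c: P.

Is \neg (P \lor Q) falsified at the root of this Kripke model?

Yes

a \nVdash \neg (P \lor Q) since b is accessible from a and b \Vdash P \lor Q.
b \Vdash P \lor Q via the disjunct P.
So the root a does not force \neg (P \lor Q); the model is a countermodel.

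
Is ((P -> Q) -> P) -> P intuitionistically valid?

This is Peirce's law, which is not intuitionistically valid.
A Kripke countermodel: worlds u, v; order generated by u <= v; atoms true at each world — u:{}; v:{P}.
u ||-/- ((P -> Q) -> P) -> P: already at u itself, u ||- (P -> Q) -> P but u ||-/- P.
u lacks atom P, so u ||-/- P.
So the root u does not force the formula.

No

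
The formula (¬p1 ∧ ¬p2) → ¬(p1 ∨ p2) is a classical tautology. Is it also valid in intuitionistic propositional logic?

This is a constructively valid De Morgan direction (conjunction of negations to negated disjunction), which is intuitionistically derivable.
If both ¬p1 and ¬p2 hold at a world, no accessible world forces p1 or forces p2, so none forces p1 ∨ p2.

Yes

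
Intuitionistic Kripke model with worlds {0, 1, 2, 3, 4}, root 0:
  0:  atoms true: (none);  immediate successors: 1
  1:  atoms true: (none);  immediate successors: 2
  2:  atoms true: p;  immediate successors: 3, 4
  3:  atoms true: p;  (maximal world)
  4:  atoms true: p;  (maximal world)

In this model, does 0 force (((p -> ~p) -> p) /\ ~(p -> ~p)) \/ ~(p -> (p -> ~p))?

Yes

0 ||- (((p -> ~p) -> p) /\ ~(p -> ~p)) \/ ~(p -> (p -> ~p)) via the disjunct ((p -> ~p) -> p) /\ ~(p -> ~p).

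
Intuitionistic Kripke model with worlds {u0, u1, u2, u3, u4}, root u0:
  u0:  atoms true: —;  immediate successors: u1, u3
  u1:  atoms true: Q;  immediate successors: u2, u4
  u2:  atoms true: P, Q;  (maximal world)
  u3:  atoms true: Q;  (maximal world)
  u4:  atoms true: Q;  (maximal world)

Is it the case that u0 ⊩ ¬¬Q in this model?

u0 ⊩ ¬¬Q: no world accessible from u0 forces ¬Q.

Yes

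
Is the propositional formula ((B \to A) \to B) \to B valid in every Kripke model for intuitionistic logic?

No

This is Peirce's law, which is not intuitionistically valid.
A Kripke countermodel: worlds a, b; order generated by a \le b; atoms true at each world — a:{}; b:{B}.
a \nVdash ((B \to A) \to B) \to B: already at a itself, a \Vdash (B \to A) \to B but a \nVdash B.
a lacks atom B, so a \nVdash B.
So the root a does not force the formula.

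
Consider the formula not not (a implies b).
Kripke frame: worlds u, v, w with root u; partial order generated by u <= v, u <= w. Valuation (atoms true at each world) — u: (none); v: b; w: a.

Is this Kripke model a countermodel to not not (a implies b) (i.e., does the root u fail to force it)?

Yes

u does not force not not (a implies b) since w is accessible from u and w forces not (a implies b).
w forces not (a implies b): no world accessible from w forces a implies b.
So the root u does not force not not (a implies b); the model is a countermodel.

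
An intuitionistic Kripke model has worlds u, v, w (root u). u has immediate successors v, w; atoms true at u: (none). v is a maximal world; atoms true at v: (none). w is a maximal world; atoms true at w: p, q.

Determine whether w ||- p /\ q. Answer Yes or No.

w ||- p /\ q since w forces both conjuncts.

Yes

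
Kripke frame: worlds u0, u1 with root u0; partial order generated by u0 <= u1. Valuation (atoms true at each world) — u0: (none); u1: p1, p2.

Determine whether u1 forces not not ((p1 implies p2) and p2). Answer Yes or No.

Yes

u1 forces not not ((p1 implies p2) and p2): no world accessible from u1 forces not ((p1 implies p2) and p2).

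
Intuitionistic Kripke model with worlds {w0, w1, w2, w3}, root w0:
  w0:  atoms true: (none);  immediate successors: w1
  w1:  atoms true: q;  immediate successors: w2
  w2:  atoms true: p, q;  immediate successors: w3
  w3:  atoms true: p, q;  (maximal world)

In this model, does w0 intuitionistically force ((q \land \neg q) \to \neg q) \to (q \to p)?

No

w0 \nVdash ((q \land \neg q) \to \neg q) \to (q \to p): already at w0 itself, w0 \Vdash (q \land \neg q) \to \neg q but w0 \nVdash q \to p.
w0 \nVdash q \to p: at the accessible world w1, w1 \Vdash q but w1 \nVdash p.
w1 lacks atom p, so w1 \nVdash p.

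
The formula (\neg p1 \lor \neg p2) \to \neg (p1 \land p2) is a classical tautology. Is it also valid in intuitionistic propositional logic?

Yes

This is a constructively valid De Morgan direction (disjunction of negations to negated conjunction), which is intuitionistically derivable.
If \neg p1 holds at a world then no accessible world forces p1, hence none forces p1 \land p2; likewise for \neg p2.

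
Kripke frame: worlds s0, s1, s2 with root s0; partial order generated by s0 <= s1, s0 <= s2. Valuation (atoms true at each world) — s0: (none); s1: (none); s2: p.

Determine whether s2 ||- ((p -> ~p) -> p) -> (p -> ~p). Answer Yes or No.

No

s2 ||-/- ((p -> ~p) -> p) -> (p -> ~p): already at s2 itself, s2 ||- (p -> ~p) -> p but s2 ||-/- p -> ~p.
s2 ||-/- p -> ~p: already at s2 itself, s2 ||- p but s2 ||-/- ~p.
s2 ||-/- ~p since s2 is accessible from s2 and s2 ||- p.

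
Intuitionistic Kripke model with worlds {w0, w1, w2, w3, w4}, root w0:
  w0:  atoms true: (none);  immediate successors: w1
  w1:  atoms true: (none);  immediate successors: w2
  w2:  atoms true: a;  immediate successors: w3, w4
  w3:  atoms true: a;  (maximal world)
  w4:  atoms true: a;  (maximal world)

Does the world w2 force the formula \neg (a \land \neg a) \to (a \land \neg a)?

w2 \nVdash \neg (a \land \neg a) \to (a \land \neg a): already at w2 itself, w2 \Vdash \neg (a \land \neg a) but w2 \nVdash a \land \neg a.
w2 \nVdash a \land \neg a since w2 fails \neg a.

No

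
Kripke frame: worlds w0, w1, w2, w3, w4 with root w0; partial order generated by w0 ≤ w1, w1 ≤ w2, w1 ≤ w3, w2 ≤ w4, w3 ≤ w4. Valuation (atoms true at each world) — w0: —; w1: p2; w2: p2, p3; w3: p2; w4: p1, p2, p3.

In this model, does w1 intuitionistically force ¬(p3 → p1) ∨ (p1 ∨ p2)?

w1 ⊩ ¬(p3 → p1) ∨ (p1 ∨ p2) via the disjunct p1 ∨ p2.

Yes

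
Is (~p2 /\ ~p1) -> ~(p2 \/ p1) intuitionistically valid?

This is a constructively valid De Morgan direction (conjunction of negations to negated disjunction), which is intuitionistically derivable.
If both ~p2 and ~p1 hold at a world, no accessible world forces p2 or forces p1, so none forces p2 \/ p1.

Yes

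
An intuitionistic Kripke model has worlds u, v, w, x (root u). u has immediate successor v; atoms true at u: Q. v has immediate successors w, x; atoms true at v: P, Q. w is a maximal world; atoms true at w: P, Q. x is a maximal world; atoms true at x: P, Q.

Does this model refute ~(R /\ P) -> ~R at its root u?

u ||- ~(R /\ P) -> ~R: every world accessible from u that forces ~(R /\ P) (namely u, v, w, x) also forces ~R.
So the root u forces ~(R /\ P) -> ~R; the model is not a countermodel.

No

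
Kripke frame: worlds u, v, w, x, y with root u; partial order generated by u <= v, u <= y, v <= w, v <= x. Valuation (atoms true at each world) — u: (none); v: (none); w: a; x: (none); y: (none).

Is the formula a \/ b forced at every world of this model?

Not every world: u ||-/- a \/ b.
u ||-/- a \/ b: neither disjunct is forced at u.
u lacks atom a, so u ||-/- a.

No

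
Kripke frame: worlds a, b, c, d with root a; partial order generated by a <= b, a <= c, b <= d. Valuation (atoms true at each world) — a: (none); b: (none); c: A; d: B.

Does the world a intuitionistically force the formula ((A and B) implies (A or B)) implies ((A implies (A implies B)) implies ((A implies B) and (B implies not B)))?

a does not force ((A and B) implies (A or B)) implies ((A implies (A implies B)) implies ((A implies B) and (B implies not B))): already at a itself, a forces (A and B) implies (A or B) but a does not force (A implies (A implies B)) implies ((A implies B) and (B implies not B)).
a does not force (A implies (A implies B)) implies ((A implies B) and (B implies not B)): at the accessible world b, b forces A implies (A implies B) but b does not force (A implies B) and (B implies not B).
b does not force (A implies B) and (B implies not B) since b fails B implies not B.

No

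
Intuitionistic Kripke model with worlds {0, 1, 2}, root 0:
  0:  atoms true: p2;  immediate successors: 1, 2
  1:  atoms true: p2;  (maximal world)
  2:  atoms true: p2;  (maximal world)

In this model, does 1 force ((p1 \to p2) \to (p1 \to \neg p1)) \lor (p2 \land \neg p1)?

1 \Vdash ((p1 \to p2) \to (p1 \to \neg p1)) \lor (p2 \land \neg p1) via the disjunct (p1 \to p2) \to (p1 \to \neg p1).

Yes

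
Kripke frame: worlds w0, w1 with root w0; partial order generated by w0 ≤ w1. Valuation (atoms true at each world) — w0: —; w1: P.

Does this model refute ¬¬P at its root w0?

No

w0 ⊩ ¬¬P: no world accessible from w0 forces ¬P.
So the root w0 forces ¬¬P; the model is not a countermodel.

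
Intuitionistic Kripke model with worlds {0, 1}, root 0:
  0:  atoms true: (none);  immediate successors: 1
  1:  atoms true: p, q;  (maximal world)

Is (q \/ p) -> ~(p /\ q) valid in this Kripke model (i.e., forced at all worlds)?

Not every world: 0 ||-/- (q \/ p) -> ~(p /\ q).
0 ||-/- (q \/ p) -> ~(p /\ q): at the accessible world 1, 1 ||- q \/ p but 1 ||-/- ~(p /\ q).
1 ||-/- ~(p /\ q) since 1 is accessible from 1 and 1 ||- p /\ q.
1 ||- p /\ q since 1 forces both conjuncts.

No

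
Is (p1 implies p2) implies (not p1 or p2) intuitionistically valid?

No

This is the material-implication-as-disjunction principle, which is not intuitionistically valid.
A Kripke countermodel: worlds s0, s1; order generated by s0 <= s1; atoms true at each world — s0:{}; s1:{p1,p2}.
s0 does not force (p1 implies p2) implies (not p1 or p2): already at s0 itself, s0 forces p1 implies p2 but s0 does not force not p1 or p2.
s0 does not force not p1 or p2: neither disjunct is forced at s0.
s0 does not force not p1 since s1 is accessible from s0 and s1 forces p1.
So the root s0 does not force the formula.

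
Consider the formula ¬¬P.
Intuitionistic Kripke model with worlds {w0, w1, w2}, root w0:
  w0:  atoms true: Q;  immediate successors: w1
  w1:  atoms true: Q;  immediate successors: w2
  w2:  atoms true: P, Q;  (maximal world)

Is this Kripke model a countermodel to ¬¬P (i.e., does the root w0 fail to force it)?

w0 ⊩ ¬¬P: no world accessible from w0 forces ¬P.
So the root w0 forces ¬¬P; the model is not a countermodel.

No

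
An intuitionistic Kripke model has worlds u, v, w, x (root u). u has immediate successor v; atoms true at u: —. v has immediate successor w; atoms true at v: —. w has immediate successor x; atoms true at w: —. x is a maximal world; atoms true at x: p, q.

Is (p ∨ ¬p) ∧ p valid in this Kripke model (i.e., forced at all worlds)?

Not every world: u ⊮ (p ∨ ¬p) ∧ p.
u ⊮ (p ∨ ¬p) ∧ p since u fails p ∨ ¬p.

No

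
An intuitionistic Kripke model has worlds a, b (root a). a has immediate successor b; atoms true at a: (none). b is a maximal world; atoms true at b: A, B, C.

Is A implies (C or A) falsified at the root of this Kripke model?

No

a forces A implies (C or A): every world accessible from a that forces A (namely b) also forces C or A.
So the root a forces A implies (C or A); the model is not a countermodel.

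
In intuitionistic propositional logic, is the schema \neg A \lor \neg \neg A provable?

No

This is the weak law of excluded middle, which is not intuitionistically valid.
A Kripke countermodel: worlds 0, 1, 2; order generated by 0 \le 1, 0 \le 2; atoms true at each world — 0:{}; 1:{A}; 2:{}.
0 \nVdash \neg A \lor \neg \neg A: neither disjunct is forced at 0.
0 \nVdash \neg A since 1 is accessible from 0 and 1 \Vdash A.
So the root 0 does not force the formula.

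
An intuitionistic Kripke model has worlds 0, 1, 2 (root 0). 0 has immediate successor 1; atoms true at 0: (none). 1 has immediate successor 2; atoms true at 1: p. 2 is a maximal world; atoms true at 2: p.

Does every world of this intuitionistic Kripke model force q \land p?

No

Not every world: 0 \nVdash q \land p.
0 \nVdash q \land p since 0 fails q.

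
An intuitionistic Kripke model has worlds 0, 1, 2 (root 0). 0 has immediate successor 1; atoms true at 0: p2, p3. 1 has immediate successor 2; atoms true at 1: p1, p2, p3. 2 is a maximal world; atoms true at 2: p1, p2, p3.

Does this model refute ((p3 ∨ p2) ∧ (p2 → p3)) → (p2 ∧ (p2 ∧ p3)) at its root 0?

No

0 ⊩ ((p3 ∨ p2) ∧ (p2 → p3)) → (p2 ∧ (p2 ∧ p3)): every world accessible from 0 that forces (p3 ∨ p2) ∧ (p2 → p3) (namely 0, 1, 2) also forces p2 ∧ (p2 ∧ p3).
So the root 0 forces ((p3 ∨ p2) ∧ (p2 → p3)) → (p2 ∧ (p2 ∧ p3)); the model is not a countermodel.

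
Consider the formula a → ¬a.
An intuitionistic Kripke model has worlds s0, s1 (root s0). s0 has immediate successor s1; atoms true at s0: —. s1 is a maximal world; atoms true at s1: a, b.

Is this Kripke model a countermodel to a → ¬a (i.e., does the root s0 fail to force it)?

Yes

s0 ⊮ a → ¬a: at the accessible world s1, s1 ⊩ a but s1 ⊮ ¬a.
s1 ⊮ ¬a since s1 is accessible from s1 and s1 ⊩ a.
So the root s0 does not force a → ¬a; the model is a countermodel.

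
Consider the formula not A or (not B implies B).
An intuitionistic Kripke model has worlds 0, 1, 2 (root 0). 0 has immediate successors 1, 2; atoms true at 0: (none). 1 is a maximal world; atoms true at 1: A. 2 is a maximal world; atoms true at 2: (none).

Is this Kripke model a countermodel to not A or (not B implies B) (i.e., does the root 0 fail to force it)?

Yes

0 does not force not A or (not B implies B): neither disjunct is forced at 0.
0 does not force not A since 1 is accessible from 0 and 1 forces A.
So the root 0 does not force not A or (not B implies B); the model is a countermodel.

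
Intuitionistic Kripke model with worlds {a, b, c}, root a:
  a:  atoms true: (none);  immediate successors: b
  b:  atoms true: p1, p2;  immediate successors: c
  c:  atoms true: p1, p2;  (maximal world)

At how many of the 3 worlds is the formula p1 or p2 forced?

a: does not force it — a does not force p1 or p2: neither disjunct is forced at a.
b: forces it.
c: forces it.
Worlds forcing the formula: {b, c}.

2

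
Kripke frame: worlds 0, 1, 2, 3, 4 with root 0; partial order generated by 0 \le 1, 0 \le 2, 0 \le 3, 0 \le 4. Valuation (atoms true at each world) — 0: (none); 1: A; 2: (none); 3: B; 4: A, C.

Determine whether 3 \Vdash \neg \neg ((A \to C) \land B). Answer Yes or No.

3 \Vdash \neg \neg ((A \to C) \land B): no world accessible from 3 forces \neg ((A \to C) \land B).

Yes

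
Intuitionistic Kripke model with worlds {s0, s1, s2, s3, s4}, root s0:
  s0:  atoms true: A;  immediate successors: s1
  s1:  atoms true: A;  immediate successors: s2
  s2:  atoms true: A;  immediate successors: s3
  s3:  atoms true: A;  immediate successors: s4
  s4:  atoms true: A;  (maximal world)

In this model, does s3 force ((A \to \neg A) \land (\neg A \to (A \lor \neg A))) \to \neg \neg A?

Yes

s3 \Vdash ((A \to \neg A) \land (\neg A \to (A \lor \neg A))) \to \neg \neg A vacuously: no world accessible from s3 forces the antecedent (A \to \neg A) \land (\neg A \to (A \lor \neg A)).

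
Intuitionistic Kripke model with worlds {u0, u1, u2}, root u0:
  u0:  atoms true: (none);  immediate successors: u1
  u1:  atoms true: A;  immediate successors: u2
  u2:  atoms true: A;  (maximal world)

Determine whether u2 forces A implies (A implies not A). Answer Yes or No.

u2 does not force A implies (A implies not A): already at u2 itself, u2 forces A but u2 does not force A implies not A.
u2 does not force A implies not A: already at u2 itself, u2 forces A but u2 does not force not A.
u2 does not force not A since u2 is accessible from u2 and u2 forces A.

No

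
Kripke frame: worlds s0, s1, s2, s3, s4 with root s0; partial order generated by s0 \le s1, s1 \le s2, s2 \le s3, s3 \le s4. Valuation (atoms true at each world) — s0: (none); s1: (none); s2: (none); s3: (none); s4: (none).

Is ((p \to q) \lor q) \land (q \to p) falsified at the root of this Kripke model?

s0 \Vdash ((p \to q) \lor q) \land (q \to p) since s0 forces both conjuncts.
So the root s0 forces ((p \to q) \lor q) \land (q \to p); the model is not a countermodel.

No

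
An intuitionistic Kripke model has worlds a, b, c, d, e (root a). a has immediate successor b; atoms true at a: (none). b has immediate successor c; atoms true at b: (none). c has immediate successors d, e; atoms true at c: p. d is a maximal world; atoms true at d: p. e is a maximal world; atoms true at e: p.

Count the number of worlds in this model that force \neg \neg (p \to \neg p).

a: does not force it — a \nVdash \neg \neg (p \to \neg p) since a is accessible from a and a \Vdash \neg (p \to \neg p).
b: does not force it — b \nVdash \neg \neg (p \to \neg p) since b is accessible from b and b \Vdash \neg (p \to \neg p).
c: does not force it — c \nVdash \neg \neg (p \to \neg p) since c is accessible from c and c \Vdash \neg (p \to \neg p).
d: does not force it.
e: does not force it.
Worlds forcing the formula: { }.

0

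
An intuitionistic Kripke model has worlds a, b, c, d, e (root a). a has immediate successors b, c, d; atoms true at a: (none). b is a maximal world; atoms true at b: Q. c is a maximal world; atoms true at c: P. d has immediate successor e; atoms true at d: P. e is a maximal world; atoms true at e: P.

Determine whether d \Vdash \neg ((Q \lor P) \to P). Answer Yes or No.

d \nVdash \neg ((Q \lor P) \to P) since d is accessible from d and d \Vdash (Q \lor P) \to P.
d \Vdash (Q \lor P) \to P: every world accessible from d that forces Q \lor P (namely d, e) also forces P.

No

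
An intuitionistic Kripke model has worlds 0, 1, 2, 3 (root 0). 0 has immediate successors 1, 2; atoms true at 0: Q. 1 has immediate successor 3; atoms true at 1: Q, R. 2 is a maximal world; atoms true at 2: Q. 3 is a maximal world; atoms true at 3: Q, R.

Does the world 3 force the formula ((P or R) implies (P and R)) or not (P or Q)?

3 does not force ((P or R) implies (P and R)) or not (P or Q): neither disjunct is forced at 3.
3 does not force (P or R) implies (P and R): already at 3 itself, 3 forces P or R but 3 does not force P and R.
3 does not force P and R since 3 fails P.

No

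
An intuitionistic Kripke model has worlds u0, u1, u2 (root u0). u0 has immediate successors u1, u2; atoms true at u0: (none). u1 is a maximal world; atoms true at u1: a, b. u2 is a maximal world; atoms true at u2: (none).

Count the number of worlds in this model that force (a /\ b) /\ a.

1

u0: does not force it — u0 ||-/- (a /\ b) /\ a since u0 fails a /\ b.
u1: forces it.
u2: does not force it — u2 ||-/- (a /\ b) /\ a since u2 fails a /\ b.
Worlds forcing the formula: {u1}.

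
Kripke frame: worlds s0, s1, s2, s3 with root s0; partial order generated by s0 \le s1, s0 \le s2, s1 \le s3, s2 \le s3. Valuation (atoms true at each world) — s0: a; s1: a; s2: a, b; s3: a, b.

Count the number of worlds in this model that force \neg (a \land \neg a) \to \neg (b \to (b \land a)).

s0: does not force it — s0 \nVdash \neg (a \land \neg a) \to \neg (b \to (b \land a)): already at s0 itself, s0 \Vdash \neg (a \land \neg a) but s0 \nVdash \neg (b \to (b \land a)).
s1: does not force it — s1 \nVdash \neg (a \land \neg a) \to \neg (b \to (b \land a)): already at s1 itself, s1 \Vdash \neg (a \land \neg a) but s1 \nVdash \neg (b \to (b \land a)).
s2: does not force it.
s3: does not force it.
Worlds forcing the formula: { }.

0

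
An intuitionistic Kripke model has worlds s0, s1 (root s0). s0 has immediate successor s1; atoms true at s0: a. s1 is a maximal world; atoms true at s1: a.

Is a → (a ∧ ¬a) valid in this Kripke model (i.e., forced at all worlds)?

Not every world: s0 ⊮ a → (a ∧ ¬a).
s0 ⊮ a → (a ∧ ¬a): already at s0 itself, s0 ⊩ a but s0 ⊮ a ∧ ¬a.
s0 ⊮ a ∧ ¬a since s0 fails ¬a.

No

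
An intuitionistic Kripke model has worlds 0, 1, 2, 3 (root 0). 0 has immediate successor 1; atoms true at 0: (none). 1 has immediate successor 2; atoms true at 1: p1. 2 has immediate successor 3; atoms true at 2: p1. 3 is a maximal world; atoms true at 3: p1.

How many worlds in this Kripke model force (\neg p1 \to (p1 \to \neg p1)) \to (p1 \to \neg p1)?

0

0: does not force it — 0 \nVdash (\neg p1 \to (p1 \to \neg p1)) \to (p1 \to \neg p1): already at 0 itself, 0 \Vdash \neg p1 \to (p1 \to \neg p1) but 0 \nVdash p1 \to \neg p1.
1: does not force it.
2: does not force it.
3: does not force it.
Worlds forcing the formula: { }.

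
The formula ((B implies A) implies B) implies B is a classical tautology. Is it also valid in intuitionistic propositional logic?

No

This is Peirce's law, which is not intuitionistically valid.
A Kripke countermodel: worlds a, b; order generated by a <= b; atoms true at each world — a:{}; b:{B}.
a does not force ((B implies A) implies B) implies B: already at a itself, a forces (B implies A) implies B but a does not force B.
a lacks atom B, so a does not force B.
So the root a does not force the formula.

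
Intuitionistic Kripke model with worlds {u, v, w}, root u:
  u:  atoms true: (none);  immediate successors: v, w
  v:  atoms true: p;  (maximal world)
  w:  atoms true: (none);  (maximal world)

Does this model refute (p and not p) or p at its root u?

u does not force (p and not p) or p: neither disjunct is forced at u.
u does not force p and not p since u fails p.
So the root u does not force (p and not p) or p; the model is a countermodel.

Yes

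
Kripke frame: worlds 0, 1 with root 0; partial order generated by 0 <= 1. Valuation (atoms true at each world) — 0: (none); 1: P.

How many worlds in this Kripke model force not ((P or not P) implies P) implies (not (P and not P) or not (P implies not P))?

2

0: forces it.
1: forces it.
Worlds forcing the formula: {0, 1}.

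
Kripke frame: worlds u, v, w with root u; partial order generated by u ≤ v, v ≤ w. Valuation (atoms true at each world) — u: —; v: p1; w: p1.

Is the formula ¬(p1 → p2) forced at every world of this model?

Yes

u ⊩ ¬(p1 → p2): no world accessible from u forces p1 → p2.
Since the root u forces ¬(p1 → p2) and forcing is persistent (monotone upward), every world forces it.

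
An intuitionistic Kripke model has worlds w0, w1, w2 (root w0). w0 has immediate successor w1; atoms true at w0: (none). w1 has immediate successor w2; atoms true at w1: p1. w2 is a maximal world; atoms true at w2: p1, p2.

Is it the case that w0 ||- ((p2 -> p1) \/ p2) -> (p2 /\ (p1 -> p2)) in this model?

w0 ||-/- ((p2 -> p1) \/ p2) -> (p2 /\ (p1 -> p2)): already at w0 itself, w0 ||- (p2 -> p1) \/ p2 but w0 ||-/- p2 /\ (p1 -> p2).
w0 ||-/- p2 /\ (p1 -> p2) since w0 fails p2.

No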